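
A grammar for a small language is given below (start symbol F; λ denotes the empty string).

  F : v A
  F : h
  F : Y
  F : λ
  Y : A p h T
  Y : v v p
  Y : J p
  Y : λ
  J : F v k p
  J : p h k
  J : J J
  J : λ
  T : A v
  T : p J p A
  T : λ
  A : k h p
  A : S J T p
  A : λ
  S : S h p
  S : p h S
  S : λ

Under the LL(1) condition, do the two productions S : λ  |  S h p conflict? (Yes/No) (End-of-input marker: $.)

FIRST(λ) = { λ } and FIRST(S h p) = { h, p }.
The first alternative is nullable and FOLLOW(S) = { h, k, p, v } shares h with FIRST of the second — conflict.

Yes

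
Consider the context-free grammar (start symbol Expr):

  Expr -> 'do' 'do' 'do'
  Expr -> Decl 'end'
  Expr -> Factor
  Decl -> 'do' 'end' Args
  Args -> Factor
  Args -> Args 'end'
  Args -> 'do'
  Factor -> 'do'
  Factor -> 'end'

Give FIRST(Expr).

{ 'do', 'end' }

Expr -> 'do' 'do' 'do' contributes {'do'}.
From Expr -> Decl 'end': add FIRST(Decl) = { 'do' }.
From Expr -> Factor: add FIRST(Factor) = { 'do', 'end' }.
Union: FIRST(Expr) = { 'do', 'end' }.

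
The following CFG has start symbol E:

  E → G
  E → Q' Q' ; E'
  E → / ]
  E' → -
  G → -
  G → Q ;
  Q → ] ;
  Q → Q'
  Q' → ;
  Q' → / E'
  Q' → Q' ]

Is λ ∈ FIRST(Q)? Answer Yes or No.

No

No nonterminal in this grammar is nullable.
No production of Q has an RHS whose symbols are all nullable, so Q is not nullable.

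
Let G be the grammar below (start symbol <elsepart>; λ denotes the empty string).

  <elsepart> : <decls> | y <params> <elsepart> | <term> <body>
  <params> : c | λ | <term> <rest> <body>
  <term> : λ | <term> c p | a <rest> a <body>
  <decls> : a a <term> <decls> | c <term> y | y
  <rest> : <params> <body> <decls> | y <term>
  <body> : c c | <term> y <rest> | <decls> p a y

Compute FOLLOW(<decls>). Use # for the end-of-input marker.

{ #, a, c, p, y }

In <elsepart> : <decls>: <decls> is at the end, add FOLLOW(<elsepart>) = { # }.
In <decls> : a a <term> <decls>: <decls> is at the end, add FOLLOW(<decls>) = { #, a, c, p, y }.
In <rest> : <params> <body> <decls>: <decls> is at the end, add FOLLOW(<rest>) = { #, a, c, y }.
In <body> : <decls> p a y: add FIRST(p a y) = { p }.
Union: FOLLOW(<decls>) = { #, a, c, p, y }.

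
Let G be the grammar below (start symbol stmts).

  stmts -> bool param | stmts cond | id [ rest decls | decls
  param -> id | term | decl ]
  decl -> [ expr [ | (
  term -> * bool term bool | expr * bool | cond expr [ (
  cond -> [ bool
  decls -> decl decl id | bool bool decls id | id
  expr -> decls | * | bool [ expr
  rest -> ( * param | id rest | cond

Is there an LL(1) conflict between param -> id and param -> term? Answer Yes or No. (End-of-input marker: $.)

FIRST(id) = { id } and FIRST(term) = { (, *, [, bool, id }.
Both contain id, so the two alternatives are not disjoint — LL(1) conflict.

Yes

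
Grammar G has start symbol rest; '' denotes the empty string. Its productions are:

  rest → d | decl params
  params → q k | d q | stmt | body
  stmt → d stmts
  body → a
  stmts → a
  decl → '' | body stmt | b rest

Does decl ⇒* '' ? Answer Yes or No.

decl has an ''-production, so decl ⇒ ''.

Yes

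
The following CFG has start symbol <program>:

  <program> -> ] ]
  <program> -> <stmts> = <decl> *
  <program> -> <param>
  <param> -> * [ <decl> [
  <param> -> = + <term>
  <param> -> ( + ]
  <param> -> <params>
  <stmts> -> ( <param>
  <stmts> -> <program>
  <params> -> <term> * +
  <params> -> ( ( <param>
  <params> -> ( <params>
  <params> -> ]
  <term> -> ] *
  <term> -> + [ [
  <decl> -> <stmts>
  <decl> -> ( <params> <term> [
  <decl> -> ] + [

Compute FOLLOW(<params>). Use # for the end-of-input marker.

{ #, *, +, =, [, ] }

In <param> -> <params>: <params> is at the end, add FOLLOW(<param>) = { #, *, +, =, [, ] }.
In <params> -> ( <params>: <params> is at the end, add FOLLOW(<params>) = { #, *, +, =, [, ] }.
In <decl> -> ( <params> <term> [: add FIRST(<term> [) = { +, ] }.
Union: FOLLOW(<params>) = { #, *, +, =, [, ] }.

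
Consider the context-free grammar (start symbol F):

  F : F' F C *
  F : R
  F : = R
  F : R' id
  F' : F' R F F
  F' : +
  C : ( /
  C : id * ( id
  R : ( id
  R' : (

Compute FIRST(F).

{ (, +, = }

From F : F' F C *: add FIRST(F') = { + }.
From F : R: add FIRST(R) = { ( }.
F : = R contributes {=}.
From F : R' id: add FIRST(R') = { ( }.
Union: FIRST(F) = { (, +, = }.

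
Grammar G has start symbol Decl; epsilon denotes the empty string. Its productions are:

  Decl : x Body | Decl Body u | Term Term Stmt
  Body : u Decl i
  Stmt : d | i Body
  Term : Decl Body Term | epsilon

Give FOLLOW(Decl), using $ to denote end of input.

{ $, i, u }

Decl is the start symbol, so $ ∈ FOLLOW(Decl).
In Decl : Decl Body u: add FIRST(Body u) = { u }.
In Body : u Decl i: add FIRST(i) = { i }.
In Term : Decl Body Term: add FIRST(Body Term) = { u }.
Union: FOLLOW(Decl) = { $, i, u }.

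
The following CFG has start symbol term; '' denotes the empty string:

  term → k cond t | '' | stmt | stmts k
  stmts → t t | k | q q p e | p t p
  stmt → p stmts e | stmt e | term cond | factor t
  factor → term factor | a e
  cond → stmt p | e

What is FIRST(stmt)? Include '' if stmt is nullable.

stmt → p stmts e contributes {p}.
From stmt → stmt e: add FIRST(stmt) = { a, e, k, p, q, t }.
From stmt → term cond: term nullable, take FIRST(term) ∪ FIRST(cond) = { a, e, k, p, q, t }.
From stmt → factor t: add FIRST(factor) = { a, e, k, p, q, t }.
Union: FIRST(stmt) = { a, e, k, p, q, t }.

{ a, e, k, p, q, t }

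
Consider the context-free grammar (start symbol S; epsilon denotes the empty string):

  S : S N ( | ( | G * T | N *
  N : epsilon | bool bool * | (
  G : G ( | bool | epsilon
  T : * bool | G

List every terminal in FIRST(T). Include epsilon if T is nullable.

T : * bool contributes {*}.
From T : G: add FIRST(G) = { (, bool, epsilon } (including epsilon since G is nullable).
Union: FIRST(T) = { (, *, bool, epsilon }.

{ (, *, bool, epsilon }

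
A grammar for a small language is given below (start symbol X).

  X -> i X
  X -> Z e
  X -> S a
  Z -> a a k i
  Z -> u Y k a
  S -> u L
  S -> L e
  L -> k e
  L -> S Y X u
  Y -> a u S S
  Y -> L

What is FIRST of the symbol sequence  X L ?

{ a, i, k, u }

Add FIRST(X) = { a, i, k, u }; X is not nullable, stop.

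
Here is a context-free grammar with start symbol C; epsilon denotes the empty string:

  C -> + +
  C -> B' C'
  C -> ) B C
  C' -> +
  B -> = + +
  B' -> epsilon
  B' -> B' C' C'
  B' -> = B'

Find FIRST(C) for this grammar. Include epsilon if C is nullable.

C -> + + contributes {+}.
From C -> B' C': B' nullable, take FIRST(B') ∪ FIRST(C') = { +, = }.
C -> ) B C contributes {)}.
Union: FIRST(C) = { ), +, = }.

{ ), +, = }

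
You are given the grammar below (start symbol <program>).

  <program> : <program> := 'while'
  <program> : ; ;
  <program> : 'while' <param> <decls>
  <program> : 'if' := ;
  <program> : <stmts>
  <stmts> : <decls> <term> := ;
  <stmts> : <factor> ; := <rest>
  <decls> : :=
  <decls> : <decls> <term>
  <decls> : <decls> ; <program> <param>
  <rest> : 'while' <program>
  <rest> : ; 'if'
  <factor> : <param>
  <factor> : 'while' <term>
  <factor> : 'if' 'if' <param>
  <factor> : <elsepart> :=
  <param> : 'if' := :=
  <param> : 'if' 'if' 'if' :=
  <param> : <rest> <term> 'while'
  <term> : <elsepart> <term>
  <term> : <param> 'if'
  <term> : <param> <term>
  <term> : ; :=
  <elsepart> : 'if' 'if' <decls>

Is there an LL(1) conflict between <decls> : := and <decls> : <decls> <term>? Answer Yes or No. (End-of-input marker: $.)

FIRST(:=) = { := } and FIRST(<decls> <term>) = { := }.
Both contain :=, so the two alternatives are not disjoint — LL(1) conflict.

Yes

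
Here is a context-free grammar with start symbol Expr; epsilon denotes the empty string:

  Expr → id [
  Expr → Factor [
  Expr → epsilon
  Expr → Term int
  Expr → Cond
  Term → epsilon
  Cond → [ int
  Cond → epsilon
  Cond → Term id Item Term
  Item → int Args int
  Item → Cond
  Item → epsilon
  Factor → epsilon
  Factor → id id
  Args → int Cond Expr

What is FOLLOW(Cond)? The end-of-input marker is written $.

{ $, [, id, int }

In Expr → Cond: Cond is at the end, add FOLLOW(Expr) = { $, int }.
In Item → Cond: Cond is at the end, add FOLLOW(Item) = { $, [, id, int }.
In Args → int Cond Expr: add FIRST(Expr)\{epsilon} = { [, id, int }.
  Since Expr is nullable, also add FOLLOW(Args) = { int }.
Union: FOLLOW(Cond) = { $, [, id, int }.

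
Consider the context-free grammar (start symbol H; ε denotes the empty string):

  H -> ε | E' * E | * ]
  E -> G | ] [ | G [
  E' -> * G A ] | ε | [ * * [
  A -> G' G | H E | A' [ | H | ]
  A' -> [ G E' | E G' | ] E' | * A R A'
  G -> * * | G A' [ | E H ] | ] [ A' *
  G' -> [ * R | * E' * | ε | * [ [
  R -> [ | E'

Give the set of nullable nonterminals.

{ A, E', G', H, R }

Directly nullable (have an ε-production): H, E', G'.
A -> H with every symbol nullable, so A is nullable.
R -> E' with every symbol nullable, so R is nullable.
No other nonterminal has a production whose RHS symbols are all nullable.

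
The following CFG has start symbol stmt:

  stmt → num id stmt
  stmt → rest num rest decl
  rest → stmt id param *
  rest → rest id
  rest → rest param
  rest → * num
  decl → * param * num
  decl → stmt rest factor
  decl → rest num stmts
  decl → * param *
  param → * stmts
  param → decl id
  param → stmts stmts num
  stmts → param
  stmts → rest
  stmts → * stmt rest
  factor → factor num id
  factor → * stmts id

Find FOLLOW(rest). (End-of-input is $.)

In stmt → rest num rest decl: add FIRST(num rest decl) = { num }.
In stmt → rest num rest decl: add FIRST(decl) = { *, num }.
In rest → rest id: add FIRST(id) = { id }.
In rest → rest param: add FIRST(param) = { *, num }.
In decl → stmt rest factor: add FIRST(factor) = { * }.
In decl → rest num stmts: add FIRST(num stmts) = { num }.
In stmts → rest: rest is at the end, add FOLLOW(stmts) = { $, *, id, num }.
In stmts → * stmt rest: rest is at the end, add FOLLOW(stmts) = { $, *, id, num }.
Union: FOLLOW(rest) = { $, *, id, num }.

{ $, *, id, num }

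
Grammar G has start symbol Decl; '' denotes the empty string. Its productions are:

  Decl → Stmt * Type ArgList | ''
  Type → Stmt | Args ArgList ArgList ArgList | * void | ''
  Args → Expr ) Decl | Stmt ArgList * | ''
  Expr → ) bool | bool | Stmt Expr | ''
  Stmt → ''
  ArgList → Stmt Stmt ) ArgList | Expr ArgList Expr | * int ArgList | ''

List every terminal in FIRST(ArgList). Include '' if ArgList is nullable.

{ ), *, bool, '' }

From ArgList → Stmt Stmt ) ArgList: Stmt, Stmt nullable, take FIRST(Stmt) ∪ FIRST(Stmt) ∪ {)} = { ) }.
From ArgList → Expr ArgList Expr: Expr, ArgList, Expr nullable, take FIRST(Expr) ∪ FIRST(ArgList) ∪ FIRST(Expr) = { ), *, bool }; also '' since the whole RHS is nullable.
ArgList → * int ArgList contributes {*}.
ArgList → '' contributes ''.
Union: FIRST(ArgList) = { ), *, bool, '' }.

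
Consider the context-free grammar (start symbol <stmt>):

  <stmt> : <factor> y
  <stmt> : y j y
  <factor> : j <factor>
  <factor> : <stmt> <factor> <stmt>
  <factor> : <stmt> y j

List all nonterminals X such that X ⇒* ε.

{ } (none)

No nonterminal has an empty production or an RHS whose symbols are all nullable.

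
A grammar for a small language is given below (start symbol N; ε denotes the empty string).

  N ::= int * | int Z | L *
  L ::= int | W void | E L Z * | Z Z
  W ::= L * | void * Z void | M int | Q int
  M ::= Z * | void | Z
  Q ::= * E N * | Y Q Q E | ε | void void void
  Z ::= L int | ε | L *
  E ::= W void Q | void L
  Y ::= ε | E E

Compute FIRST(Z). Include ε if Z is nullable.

{ *, int, void, ε }

From Z ::= L int: L nullable, take FIRST(L) ∪ {int} = { *, int, void }.
Z ::= ε contributes ε.
From Z ::= L *: L nullable, take FIRST(L) ∪ {*} = { *, int, void }.
Union: FIRST(Z) = { *, int, void, ε }.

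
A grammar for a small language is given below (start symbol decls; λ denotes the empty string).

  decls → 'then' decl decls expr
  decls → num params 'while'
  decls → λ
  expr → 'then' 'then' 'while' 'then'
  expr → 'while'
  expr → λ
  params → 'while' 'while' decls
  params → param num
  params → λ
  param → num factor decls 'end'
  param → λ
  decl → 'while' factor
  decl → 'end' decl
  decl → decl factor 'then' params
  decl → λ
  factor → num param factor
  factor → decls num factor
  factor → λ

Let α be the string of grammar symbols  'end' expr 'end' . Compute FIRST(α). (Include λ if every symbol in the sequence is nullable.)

'end' is a terminal; add {'end'} and stop.

{ 'end' }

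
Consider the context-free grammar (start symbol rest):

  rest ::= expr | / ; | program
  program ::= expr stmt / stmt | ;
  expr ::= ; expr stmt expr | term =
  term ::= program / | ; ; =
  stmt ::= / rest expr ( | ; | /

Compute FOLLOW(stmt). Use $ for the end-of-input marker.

{ $, /, ; }

In program ::= expr stmt / stmt: add FIRST(/ stmt) = { / }.
In program ::= expr stmt / stmt: stmt is at the end, add FOLLOW(program) = { $, /, ; }.
In expr ::= ; expr stmt expr: add FIRST(expr) = { ; }.
Union: FOLLOW(stmt) = { $, /, ; }.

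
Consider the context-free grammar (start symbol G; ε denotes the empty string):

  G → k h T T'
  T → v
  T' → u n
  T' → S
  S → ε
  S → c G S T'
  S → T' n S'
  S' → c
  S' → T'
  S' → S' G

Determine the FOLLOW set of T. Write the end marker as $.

{ $, c, k, n, u }

In G → k h T T': add FIRST(T')\{ε} = { c, n, u }.
  Since T' is nullable, also add FOLLOW(G) = { $, c, k, n, u }.
Union: FOLLOW(T) = { $, c, k, n, u }.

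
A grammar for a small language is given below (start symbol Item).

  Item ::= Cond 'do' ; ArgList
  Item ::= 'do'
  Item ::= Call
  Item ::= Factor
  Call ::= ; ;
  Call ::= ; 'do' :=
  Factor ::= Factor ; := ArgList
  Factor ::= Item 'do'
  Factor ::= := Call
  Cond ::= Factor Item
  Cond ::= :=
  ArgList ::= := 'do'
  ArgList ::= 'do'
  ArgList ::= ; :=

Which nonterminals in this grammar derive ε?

{ } (none)

No nonterminal has an empty production or an RHS whose symbols are all nullable.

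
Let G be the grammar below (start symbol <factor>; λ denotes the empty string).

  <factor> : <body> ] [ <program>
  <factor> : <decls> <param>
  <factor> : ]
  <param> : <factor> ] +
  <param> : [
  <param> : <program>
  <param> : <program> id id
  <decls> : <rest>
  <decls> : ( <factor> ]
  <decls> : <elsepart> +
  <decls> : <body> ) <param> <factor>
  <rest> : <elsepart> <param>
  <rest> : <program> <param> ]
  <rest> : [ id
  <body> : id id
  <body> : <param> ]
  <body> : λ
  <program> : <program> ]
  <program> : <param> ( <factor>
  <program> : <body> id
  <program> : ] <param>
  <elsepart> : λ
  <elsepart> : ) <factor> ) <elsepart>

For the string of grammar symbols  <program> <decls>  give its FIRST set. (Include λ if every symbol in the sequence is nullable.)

{ (, ), +, [, ], id }

Add FIRST(<program>) = { (, ), +, [, ], id }; <program> is not nullable, stop.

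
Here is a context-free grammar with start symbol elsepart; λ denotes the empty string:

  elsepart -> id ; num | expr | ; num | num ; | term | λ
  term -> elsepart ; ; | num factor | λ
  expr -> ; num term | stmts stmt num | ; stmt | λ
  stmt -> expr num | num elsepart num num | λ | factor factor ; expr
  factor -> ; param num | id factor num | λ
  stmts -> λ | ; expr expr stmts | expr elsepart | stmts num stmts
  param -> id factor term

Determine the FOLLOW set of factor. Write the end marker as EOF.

{ EOF, ;, id, num }

In term -> num factor: factor is at the end, add FOLLOW(term) = { EOF, ;, id, num }.
In stmt -> factor factor ; expr: add FIRST(factor ; expr) = { ;, id }.
In stmt -> factor factor ; expr: add FIRST(; expr) = { ; }.
In factor -> id factor num: add FIRST(num) = { num }.
In param -> id factor term: add FIRST(term)\{λ} = { ;, id, num }.
  Since term is nullable, also add FOLLOW(param) = { num }.
Union: FOLLOW(factor) = { EOF, ;, id, num }.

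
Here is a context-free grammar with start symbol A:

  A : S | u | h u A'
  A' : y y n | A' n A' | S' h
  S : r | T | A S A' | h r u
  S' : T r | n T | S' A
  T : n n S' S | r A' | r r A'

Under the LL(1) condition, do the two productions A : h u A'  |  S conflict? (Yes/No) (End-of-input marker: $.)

Yes

FIRST(h u A') = { h } and FIRST(S) = { h, n, r, u }.
Both contain h, so the two alternatives are not disjoint — LL(1) conflict.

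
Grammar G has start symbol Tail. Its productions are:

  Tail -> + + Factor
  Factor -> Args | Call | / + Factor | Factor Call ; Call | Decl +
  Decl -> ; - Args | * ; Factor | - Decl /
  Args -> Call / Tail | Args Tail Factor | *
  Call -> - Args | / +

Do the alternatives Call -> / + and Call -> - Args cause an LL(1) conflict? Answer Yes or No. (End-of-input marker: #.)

No

FIRST(/ +) = { / } and FIRST(- Args) = { - }.
The FIRST sets are disjoint and neither alternative is nullable — no conflict.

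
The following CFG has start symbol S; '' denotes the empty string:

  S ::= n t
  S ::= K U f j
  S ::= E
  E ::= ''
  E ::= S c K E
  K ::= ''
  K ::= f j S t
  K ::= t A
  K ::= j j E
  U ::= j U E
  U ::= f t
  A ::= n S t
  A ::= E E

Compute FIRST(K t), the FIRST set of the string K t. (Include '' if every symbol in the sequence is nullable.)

Add FIRST(K)\{''} = { f, j, t }; K is nullable, continue.
t is a terminal; add {t} and stop.

{ f, j, t }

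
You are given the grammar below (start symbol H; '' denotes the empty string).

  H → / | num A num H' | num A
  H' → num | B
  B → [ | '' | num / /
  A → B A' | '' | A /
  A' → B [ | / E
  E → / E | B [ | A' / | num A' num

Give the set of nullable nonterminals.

{ A, B, H' }

Directly nullable (have an ''-production): B, A.
H' → B with every symbol nullable, so H' is nullable.
No other nonterminal has a production whose RHS symbols are all nullable.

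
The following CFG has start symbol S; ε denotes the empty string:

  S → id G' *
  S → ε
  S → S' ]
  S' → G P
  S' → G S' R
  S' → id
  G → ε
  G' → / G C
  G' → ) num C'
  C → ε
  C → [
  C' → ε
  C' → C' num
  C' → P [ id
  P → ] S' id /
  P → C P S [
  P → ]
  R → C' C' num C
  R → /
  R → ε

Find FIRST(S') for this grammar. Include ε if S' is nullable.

From S' → G P: G nullable, take FIRST(G) ∪ FIRST(P) = { [, ] }.
From S' → G S' R: G nullable, take FIRST(G) ∪ FIRST(S') = { [, ], id }.
S' → id contributes {id}.
Union: FIRST(S') = { [, ], id }.

{ [, ], id }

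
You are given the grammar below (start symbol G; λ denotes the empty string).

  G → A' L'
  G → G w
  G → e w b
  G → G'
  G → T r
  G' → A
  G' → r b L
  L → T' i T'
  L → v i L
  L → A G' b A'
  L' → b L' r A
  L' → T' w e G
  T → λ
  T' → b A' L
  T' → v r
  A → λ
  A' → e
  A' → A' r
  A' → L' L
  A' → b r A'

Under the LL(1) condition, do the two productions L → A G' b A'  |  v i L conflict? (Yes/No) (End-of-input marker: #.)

FIRST(A G' b A') = { b, r } and FIRST(v i L) = { v }.
The FIRST sets are disjoint and neither alternative is nullable — no conflict.

No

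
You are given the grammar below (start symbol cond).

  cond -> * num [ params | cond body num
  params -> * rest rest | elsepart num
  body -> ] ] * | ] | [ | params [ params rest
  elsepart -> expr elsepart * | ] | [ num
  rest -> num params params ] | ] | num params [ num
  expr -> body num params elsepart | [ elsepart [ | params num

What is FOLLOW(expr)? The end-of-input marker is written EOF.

{ *, [, ] }

In elsepart -> expr elsepart *: add FIRST(elsepart *) = { *, [, ] }.
Union: FOLLOW(expr) = { *, [, ] }.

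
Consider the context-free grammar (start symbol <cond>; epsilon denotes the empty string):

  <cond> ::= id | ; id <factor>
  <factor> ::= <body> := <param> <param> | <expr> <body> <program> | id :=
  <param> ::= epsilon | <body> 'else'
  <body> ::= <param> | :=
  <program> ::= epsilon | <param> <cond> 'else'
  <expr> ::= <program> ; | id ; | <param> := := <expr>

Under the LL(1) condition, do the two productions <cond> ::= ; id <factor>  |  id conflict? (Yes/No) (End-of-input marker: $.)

FIRST(; id <factor>) = { ; } and FIRST(id) = { id }.
The FIRST sets are disjoint and neither alternative is nullable — no conflict.

No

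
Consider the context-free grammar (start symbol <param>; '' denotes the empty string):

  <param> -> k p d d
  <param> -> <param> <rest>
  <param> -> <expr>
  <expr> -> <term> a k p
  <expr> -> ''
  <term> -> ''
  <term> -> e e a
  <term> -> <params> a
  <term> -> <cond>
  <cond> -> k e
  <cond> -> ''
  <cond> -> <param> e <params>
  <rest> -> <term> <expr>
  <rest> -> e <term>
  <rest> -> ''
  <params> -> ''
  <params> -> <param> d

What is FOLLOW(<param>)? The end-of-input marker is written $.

<param> is the start symbol, so $ ∈ FOLLOW(<param>).
In <param> -> <param> <rest>: add FIRST(<rest>)\{''} = { a, d, e, k }.
  Since <rest> is nullable, also add FOLLOW(<param>) = { $, a, d, e, k }.
In <cond> -> <param> e <params>: add FIRST(e <params>) = { e }.
In <params> -> <param> d: add FIRST(d) = { d }.
Union: FOLLOW(<param>) = { $, a, d, e, k }.

{ $, a, d, e, k }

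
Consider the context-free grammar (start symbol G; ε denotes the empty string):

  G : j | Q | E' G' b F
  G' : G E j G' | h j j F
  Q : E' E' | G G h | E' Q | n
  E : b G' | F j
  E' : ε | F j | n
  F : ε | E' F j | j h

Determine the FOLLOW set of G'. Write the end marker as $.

{ b, j }

In G : E' G' b F: add FIRST(b F) = { b }.
In G' : G E j G': G' is at the end, add FOLLOW(G') = { b, j }.
In E : b G': G' is at the end, add FOLLOW(E) = { j }.
Union: FOLLOW(G') = { b, j }.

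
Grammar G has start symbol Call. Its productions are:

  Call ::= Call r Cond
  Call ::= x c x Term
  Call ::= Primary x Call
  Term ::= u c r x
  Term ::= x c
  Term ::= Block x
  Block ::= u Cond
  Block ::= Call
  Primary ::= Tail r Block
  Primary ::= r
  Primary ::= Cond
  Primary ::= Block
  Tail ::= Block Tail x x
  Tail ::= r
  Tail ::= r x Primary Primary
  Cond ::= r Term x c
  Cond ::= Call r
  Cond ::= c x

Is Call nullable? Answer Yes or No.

No nonterminal in this grammar is nullable.
No production of Call has an RHS whose symbols are all nullable, so Call is not nullable.

No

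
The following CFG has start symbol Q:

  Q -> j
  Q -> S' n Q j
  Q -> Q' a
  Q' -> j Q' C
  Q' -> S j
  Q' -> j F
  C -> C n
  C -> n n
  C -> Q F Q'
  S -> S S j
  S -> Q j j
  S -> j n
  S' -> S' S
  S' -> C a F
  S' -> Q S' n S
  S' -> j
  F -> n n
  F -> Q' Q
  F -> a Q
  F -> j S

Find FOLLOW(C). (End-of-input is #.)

In Q' -> j Q' C: C is at the end, add FOLLOW(Q') = { a, j, n }.
In C -> C n: add FIRST(n) = { n }.
In S' -> C a F: add FIRST(a F) = { a }.
Union: FOLLOW(C) = { a, j, n }.

{ a, j, n }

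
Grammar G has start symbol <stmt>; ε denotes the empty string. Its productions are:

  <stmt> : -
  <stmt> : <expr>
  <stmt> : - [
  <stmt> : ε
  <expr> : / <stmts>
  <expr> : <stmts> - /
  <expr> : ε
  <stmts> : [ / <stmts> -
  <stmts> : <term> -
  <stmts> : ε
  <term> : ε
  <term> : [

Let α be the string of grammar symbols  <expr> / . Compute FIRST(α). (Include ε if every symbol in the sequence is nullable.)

Add FIRST(<expr>)\{ε} = { -, /, [ }; <expr> is nullable, continue.
/ is a terminal; add {/} and stop.

{ -, /, [ }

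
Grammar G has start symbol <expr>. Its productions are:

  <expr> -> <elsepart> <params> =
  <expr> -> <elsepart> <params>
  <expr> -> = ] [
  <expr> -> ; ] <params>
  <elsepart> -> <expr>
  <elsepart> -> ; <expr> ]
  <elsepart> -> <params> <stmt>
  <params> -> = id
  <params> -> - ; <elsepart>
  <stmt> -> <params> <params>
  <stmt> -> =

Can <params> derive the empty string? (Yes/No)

No nonterminal in this grammar is nullable.
No production of <params> has an RHS whose symbols are all nullable, so <params> is not nullable.

No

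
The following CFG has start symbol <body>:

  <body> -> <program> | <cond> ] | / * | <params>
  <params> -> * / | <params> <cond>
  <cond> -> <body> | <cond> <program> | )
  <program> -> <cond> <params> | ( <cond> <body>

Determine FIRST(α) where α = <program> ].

Add FIRST(<program>) = { (, ), *, / }; <program> is not nullable, stop.

{ (, ), *, / }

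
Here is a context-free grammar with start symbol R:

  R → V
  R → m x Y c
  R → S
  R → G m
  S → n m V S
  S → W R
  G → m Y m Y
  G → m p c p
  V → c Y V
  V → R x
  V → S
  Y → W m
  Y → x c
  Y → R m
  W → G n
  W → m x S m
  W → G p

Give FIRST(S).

S → n m V S contributes {n}.
From S → W R: add FIRST(W) = { m }.
Union: FIRST(S) = { m, n }.

{ m, n }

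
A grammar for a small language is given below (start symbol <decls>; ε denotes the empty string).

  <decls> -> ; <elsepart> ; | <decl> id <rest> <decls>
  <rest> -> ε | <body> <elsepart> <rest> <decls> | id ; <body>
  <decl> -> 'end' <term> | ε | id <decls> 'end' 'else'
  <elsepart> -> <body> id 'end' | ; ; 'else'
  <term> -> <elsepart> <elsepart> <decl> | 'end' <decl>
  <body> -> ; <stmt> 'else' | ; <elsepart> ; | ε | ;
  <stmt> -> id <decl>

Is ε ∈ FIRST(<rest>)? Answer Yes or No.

Yes

<rest> has an ε-production, so <rest> ⇒ ε.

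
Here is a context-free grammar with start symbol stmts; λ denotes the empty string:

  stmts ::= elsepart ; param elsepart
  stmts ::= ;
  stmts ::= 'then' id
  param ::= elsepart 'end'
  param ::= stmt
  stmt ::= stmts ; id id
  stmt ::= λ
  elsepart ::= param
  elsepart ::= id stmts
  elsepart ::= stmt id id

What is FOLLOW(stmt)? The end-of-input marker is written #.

{ #, 'end', 'then', ;, id }

In param ::= stmt: stmt is at the end, add FOLLOW(param) = { #, 'end', 'then', ;, id }.
In elsepart ::= stmt id id: add FIRST(id id) = { id }.
Union: FOLLOW(stmt) = { #, 'end', 'then', ;, id }.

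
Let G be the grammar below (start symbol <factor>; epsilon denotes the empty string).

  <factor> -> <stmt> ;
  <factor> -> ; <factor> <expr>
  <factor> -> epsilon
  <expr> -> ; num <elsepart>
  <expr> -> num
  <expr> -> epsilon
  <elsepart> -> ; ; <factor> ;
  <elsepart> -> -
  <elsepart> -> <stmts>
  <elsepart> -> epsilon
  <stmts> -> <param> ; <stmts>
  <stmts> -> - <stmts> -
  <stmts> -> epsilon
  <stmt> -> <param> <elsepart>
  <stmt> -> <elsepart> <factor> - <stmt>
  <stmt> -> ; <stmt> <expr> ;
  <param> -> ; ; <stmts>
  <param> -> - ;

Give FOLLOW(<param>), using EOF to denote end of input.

{ -, ;, num }

In <stmts> -> <param> ; <stmts>: add FIRST(; <stmts>) = { ; }.
In <stmt> -> <param> <elsepart>: add FIRST(<elsepart>)\{epsilon} = { -, ; }.
  Since <elsepart> is nullable, also add FOLLOW(<stmt>) = { ;, num }.
Union: FOLLOW(<param>) = { -, ;, num }.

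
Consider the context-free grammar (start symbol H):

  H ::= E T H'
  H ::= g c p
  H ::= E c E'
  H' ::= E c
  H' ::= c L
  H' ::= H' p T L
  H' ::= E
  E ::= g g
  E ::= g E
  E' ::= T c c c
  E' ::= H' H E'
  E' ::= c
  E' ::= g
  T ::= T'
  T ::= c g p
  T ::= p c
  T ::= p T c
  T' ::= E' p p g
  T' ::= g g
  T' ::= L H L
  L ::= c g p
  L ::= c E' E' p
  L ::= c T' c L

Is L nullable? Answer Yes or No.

No nonterminal in this grammar is nullable.
No production of L has an RHS whose symbols are all nullable, so L is not nullable.

No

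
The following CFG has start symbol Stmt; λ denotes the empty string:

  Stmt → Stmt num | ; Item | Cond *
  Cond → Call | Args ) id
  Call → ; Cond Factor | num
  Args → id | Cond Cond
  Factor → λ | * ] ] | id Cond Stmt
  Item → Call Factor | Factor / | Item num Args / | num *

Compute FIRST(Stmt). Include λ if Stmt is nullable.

From Stmt → Stmt num: add FIRST(Stmt) = { ;, id, num }.
Stmt → ; Item contributes {;}.
From Stmt → Cond *: add FIRST(Cond) = { ;, id, num }.
Union: FIRST(Stmt) = { ;, id, num }.

{ ;, id, num }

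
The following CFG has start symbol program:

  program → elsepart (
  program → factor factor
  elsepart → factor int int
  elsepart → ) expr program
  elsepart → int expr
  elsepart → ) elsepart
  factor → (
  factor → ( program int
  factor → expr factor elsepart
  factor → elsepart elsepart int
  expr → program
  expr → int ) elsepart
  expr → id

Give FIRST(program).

{ (, ), id, int }

From program → elsepart (: add FIRST(elsepart) = { (, ), id, int }.
From program → factor factor: add FIRST(factor) = { (, ), id, int }.
Union: FIRST(program) = { (, ), id, int }.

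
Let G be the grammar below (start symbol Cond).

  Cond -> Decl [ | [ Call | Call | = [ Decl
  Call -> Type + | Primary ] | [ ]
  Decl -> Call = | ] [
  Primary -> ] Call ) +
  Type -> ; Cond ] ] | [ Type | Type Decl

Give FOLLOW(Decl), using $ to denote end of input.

{ $, +, ;, [, ] }

In Cond -> Decl [: add FIRST([) = { [ }.
In Cond -> = [ Decl: Decl is at the end, add FOLLOW(Cond) = { $, ] }.
In Type -> Type Decl: Decl is at the end, add FOLLOW(Type) = { +, ;, [, ] }.
Union: FOLLOW(Decl) = { $, +, ;, [, ] }.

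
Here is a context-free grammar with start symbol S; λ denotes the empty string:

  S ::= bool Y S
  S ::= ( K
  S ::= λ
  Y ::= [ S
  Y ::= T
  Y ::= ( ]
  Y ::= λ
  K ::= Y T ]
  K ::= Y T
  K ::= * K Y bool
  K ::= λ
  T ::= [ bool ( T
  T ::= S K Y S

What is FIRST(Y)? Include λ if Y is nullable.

{ (, *, [, ], bool, λ }

Y ::= [ S contributes {[}.
From Y ::= T: add FIRST(T) = { (, *, [, ], bool, λ } (including λ since T is nullable).
Y ::= ( ] contributes {(}.
Y ::= λ contributes λ.
Union: FIRST(Y) = { (, *, [, ], bool, λ }.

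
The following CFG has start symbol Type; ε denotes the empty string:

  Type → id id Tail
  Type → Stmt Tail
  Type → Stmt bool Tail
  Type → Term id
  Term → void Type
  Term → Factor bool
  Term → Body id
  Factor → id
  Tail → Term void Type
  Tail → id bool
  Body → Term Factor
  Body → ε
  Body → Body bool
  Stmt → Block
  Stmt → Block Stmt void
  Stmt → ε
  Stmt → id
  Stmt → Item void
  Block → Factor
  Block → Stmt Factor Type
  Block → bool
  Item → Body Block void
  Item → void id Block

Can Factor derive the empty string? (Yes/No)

Nullable nonterminals: Body, Stmt.
No production of Factor has an RHS whose symbols are all nullable, so Factor is not nullable.

No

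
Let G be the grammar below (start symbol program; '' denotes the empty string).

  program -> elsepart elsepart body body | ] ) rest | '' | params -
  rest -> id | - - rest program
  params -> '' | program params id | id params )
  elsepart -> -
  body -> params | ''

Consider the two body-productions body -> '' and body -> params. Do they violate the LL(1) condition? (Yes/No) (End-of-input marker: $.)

FIRST('') = { '' } and FIRST(params) = { -, ], id, '' }.
Both alternatives are nullable, violating the LL(1) condition.

Yes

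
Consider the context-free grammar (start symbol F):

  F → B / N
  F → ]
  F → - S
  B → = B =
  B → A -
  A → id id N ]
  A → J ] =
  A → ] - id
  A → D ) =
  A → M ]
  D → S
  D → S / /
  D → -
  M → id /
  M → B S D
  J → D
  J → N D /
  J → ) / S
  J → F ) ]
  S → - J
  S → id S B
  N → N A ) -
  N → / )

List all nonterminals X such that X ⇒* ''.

No nonterminal has an empty production or an RHS whose symbols are all nullable.

{ } (none)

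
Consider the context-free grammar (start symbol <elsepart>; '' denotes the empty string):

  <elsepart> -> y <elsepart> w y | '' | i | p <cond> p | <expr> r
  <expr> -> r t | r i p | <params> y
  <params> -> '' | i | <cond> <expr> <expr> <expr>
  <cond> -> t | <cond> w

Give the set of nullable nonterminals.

Directly nullable (have an ''-production): <elsepart>, <params>.
No other nonterminal has a production whose RHS symbols are all nullable.

{ <elsepart>, <params> }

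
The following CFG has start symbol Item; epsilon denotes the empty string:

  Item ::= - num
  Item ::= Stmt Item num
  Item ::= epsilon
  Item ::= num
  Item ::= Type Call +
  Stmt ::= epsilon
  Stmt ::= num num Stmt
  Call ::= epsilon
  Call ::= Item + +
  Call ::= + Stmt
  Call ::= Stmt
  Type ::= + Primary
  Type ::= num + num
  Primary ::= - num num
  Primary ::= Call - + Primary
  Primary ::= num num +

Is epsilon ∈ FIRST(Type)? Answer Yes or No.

Nullable nonterminals: Call, Item, Stmt.
No production of Type has an RHS whose symbols are all nullable, so Type is not nullable.

No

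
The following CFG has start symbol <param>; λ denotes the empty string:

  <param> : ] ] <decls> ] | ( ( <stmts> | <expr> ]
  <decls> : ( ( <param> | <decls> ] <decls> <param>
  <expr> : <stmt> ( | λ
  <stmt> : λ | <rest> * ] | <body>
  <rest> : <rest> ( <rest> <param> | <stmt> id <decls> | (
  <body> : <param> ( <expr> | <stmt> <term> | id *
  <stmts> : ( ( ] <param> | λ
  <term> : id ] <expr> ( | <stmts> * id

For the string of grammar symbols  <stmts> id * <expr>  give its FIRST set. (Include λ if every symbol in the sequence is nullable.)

Add FIRST(<stmts>)\{λ} = { ( }; <stmts> is nullable, continue.
id is a terminal; add {id} and stop.

{ (, id }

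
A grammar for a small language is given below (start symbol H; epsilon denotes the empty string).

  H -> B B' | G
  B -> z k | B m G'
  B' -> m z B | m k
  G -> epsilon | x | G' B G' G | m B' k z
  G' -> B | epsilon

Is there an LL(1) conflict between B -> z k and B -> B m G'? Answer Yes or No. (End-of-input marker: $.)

FIRST(z k) = { z } and FIRST(B m G') = { z }.
Both contain z, so the two alternatives are not disjoint — LL(1) conflict.

Yes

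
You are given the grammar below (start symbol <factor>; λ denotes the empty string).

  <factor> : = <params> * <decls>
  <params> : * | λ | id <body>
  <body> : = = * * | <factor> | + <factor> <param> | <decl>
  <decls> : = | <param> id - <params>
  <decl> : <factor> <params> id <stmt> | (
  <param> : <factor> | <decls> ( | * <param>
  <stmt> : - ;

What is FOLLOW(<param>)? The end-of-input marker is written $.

{ $, (, *, =, id }

In <body> : + <factor> <param>: <param> is at the end, add FOLLOW(<body>) = { $, (, *, =, id }.
In <decls> : <param> id - <params>: add FIRST(id - <params>) = { id }.
In <param> : * <param>: <param> is at the end, add FOLLOW(<param>) = { $, (, *, =, id }.
Union: FOLLOW(<param>) = { $, (, *, =, id }.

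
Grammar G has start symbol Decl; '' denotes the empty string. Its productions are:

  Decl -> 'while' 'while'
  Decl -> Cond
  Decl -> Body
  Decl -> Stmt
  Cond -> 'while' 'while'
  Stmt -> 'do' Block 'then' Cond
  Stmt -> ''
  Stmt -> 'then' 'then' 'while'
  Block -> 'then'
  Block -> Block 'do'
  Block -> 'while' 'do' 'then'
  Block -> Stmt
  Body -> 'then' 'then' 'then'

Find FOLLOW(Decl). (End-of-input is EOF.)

{ EOF }

Decl is the start symbol, so EOF ∈ FOLLOW(Decl).
Union: FOLLOW(Decl) = { EOF }.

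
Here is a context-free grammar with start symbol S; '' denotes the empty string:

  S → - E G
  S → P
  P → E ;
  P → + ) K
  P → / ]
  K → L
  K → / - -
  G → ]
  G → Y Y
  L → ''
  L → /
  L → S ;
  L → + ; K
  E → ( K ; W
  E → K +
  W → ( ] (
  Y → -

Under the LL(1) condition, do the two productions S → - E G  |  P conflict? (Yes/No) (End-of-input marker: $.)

Yes

FIRST(- E G) = { - } and FIRST(P) = { (, +, -, / }.
Both contain -, so the two alternatives are not disjoint — LL(1) conflict.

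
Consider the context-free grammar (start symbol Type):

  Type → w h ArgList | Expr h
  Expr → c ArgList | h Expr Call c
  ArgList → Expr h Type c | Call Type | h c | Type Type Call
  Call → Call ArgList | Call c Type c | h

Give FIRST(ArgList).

{ c, h, w }

From ArgList → Expr h Type c: add FIRST(Expr) = { c, h }.
From ArgList → Call Type: add FIRST(Call) = { h }.
ArgList → h c contributes {h}.
From ArgList → Type Type Call: add FIRST(Type) = { c, h, w }.
Union: FIRST(ArgList) = { c, h, w }.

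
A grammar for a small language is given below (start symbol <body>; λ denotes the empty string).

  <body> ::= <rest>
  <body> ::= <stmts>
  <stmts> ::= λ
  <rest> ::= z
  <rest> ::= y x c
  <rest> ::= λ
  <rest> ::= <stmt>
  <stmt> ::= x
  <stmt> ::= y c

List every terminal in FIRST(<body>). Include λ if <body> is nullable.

From <body> ::= <rest>: add FIRST(<rest>) = { x, y, z, λ } (including λ since <rest> is nullable).
From <body> ::= <stmts>: add FIRST(<stmts>) = { λ } (including λ since <stmts> is nullable).
Union: FIRST(<body>) = { x, y, z, λ }.

{ x, y, z, λ }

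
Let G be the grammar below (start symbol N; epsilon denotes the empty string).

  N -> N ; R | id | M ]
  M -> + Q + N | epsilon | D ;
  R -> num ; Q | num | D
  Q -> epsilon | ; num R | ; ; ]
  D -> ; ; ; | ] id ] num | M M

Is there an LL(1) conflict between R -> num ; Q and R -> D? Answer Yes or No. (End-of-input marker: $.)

FIRST(num ; Q) = { num } and FIRST(D) = { +, ;, ], epsilon }.
The second is nullable but FOLLOW(R) = { $, +, ;, ] } is disjoint from FIRST of the first.

No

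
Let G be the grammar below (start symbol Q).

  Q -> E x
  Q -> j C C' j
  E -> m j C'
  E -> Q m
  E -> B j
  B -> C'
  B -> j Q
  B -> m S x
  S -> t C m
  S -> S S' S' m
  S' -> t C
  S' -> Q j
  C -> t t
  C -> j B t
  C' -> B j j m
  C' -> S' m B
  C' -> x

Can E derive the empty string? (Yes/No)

No nonterminal in this grammar is nullable.
No production of E has an RHS whose symbols are all nullable, so E is not nullable.

No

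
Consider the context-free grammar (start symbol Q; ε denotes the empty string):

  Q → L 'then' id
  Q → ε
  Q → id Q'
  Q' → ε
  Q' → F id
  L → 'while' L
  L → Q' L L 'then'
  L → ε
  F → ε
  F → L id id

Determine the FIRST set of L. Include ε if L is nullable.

{ 'then', 'while', id, ε }

L → 'while' L contributes {'while'}.
From L → Q' L L 'then': Q', L, L nullable, take FIRST(Q') ∪ FIRST(L) ∪ FIRST(L) ∪ {'then'} = { 'then', 'while', id }.
L → ε contributes ε.
Union: FIRST(L) = { 'then', 'while', id, ε }.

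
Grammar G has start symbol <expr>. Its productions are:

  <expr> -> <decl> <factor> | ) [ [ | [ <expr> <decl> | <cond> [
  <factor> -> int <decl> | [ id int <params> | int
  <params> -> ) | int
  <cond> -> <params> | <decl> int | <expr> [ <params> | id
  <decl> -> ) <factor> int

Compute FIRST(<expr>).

{ ), [, id, int }

From <expr> -> <decl> <factor>: add FIRST(<decl>) = { ) }.
<expr> -> ) [ [ contributes {)}.
<expr> -> [ <expr> <decl> contributes {[}.
From <expr> -> <cond> [: add FIRST(<cond>) = { ), [, id, int }.
Union: FIRST(<expr>) = { ), [, id, int }.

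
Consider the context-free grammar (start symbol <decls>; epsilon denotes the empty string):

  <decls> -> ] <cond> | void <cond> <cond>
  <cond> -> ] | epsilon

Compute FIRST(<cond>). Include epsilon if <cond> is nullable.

{ ], epsilon }

<cond> -> ] contributes {]}.
<cond> -> epsilon contributes epsilon.
Union: FIRST(<cond>) = { ], epsilon }.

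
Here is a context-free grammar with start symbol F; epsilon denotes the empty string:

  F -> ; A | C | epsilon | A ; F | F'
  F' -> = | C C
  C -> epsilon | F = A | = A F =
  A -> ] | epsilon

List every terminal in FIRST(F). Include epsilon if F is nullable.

{ ;, =, ], epsilon }

F -> ; A contributes {;}.
From F -> C: add FIRST(C) = { ;, =, ], epsilon } (including epsilon since C is nullable).
F -> epsilon contributes epsilon.
From F -> A ; F: A nullable, take FIRST(A) ∪ {;} = { ;, ] }.
From F -> F': add FIRST(F') = { ;, =, ], epsilon } (including epsilon since F' is nullable).
Union: FIRST(F) = { ;, =, ], epsilon }.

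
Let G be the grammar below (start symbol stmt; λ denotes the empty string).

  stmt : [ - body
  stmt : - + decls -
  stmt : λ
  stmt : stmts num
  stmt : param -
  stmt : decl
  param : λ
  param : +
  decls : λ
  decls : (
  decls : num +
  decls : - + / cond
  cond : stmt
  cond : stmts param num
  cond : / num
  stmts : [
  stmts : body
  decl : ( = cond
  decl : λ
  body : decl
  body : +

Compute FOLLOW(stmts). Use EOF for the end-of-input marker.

In stmt : stmts num: add FIRST(num) = { num }.
In cond : stmts param num: add FIRST(param num) = { +, num }.
Union: FOLLOW(stmts) = { +, num }.

{ +, num }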